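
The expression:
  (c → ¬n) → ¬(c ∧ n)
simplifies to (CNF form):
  True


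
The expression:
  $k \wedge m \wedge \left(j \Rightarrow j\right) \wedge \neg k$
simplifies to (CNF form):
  $\text{False}$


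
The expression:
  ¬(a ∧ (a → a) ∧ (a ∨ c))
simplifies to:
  ¬a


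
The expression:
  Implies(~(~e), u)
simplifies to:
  u | ~e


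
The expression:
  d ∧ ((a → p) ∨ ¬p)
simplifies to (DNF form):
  d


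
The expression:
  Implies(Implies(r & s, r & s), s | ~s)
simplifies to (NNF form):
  True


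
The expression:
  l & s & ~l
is never true.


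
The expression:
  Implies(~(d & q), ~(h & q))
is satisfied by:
  {d: True, h: False, q: False}
  {h: False, q: False, d: False}
  {d: True, q: True, h: False}
  {q: True, h: False, d: False}
  {d: True, h: True, q: False}
  {h: True, d: False, q: False}
  {d: True, q: True, h: True}


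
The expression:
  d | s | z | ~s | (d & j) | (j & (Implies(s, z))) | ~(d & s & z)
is always true.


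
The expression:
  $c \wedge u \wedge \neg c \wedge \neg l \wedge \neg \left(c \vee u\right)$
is never true.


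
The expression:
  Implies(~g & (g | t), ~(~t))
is always true.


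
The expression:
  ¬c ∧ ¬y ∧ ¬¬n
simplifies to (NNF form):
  n ∧ ¬c ∧ ¬y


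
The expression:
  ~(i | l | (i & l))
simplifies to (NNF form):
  ~i & ~l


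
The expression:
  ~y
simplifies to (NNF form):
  ~y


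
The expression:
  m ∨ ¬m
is always true.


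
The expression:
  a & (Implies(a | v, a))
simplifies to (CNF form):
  a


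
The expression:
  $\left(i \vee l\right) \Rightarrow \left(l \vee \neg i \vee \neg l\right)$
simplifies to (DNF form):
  $\text{True}$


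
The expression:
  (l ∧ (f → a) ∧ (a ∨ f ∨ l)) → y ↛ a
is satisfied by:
  {f: True, y: True, l: False, a: False}
  {f: True, y: False, l: False, a: False}
  {y: True, a: False, f: False, l: False}
  {a: False, y: False, f: False, l: False}
  {a: True, f: True, y: True, l: False}
  {a: True, f: True, y: False, l: False}
  {a: True, y: True, f: False, l: False}
  {a: True, y: False, f: False, l: False}
  {l: True, f: True, y: True, a: False}
  {l: True, f: True, y: False, a: False}
  {l: True, y: True, f: False, a: False}


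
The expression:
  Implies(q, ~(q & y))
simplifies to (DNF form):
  ~q | ~y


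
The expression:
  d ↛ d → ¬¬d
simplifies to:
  True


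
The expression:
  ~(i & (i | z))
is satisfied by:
  {i: False}


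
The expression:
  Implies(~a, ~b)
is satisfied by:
  {a: True, b: False}
  {b: False, a: False}
  {b: True, a: True}


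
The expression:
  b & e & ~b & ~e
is never true.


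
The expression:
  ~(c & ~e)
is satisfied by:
  {e: True, c: False}
  {c: False, e: False}
  {c: True, e: True}


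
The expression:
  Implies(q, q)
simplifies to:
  True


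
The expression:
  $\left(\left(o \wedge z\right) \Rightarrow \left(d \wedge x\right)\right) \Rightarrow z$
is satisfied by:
  {z: True}


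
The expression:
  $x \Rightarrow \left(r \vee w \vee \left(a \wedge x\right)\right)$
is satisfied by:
  {r: True, a: True, w: True, x: False}
  {r: True, a: True, w: False, x: False}
  {r: True, w: True, x: False, a: False}
  {r: True, w: False, x: False, a: False}
  {a: True, w: True, x: False, r: False}
  {a: True, w: False, x: False, r: False}
  {w: True, a: False, x: False, r: False}
  {w: False, a: False, x: False, r: False}
  {r: True, a: True, x: True, w: True}
  {r: True, a: True, x: True, w: False}
  {r: True, x: True, w: True, a: False}
  {r: True, x: True, w: False, a: False}
  {x: True, a: True, w: True, r: False}
  {x: True, a: True, w: False, r: False}
  {x: True, w: True, a: False, r: False}


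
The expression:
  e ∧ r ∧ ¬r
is never true.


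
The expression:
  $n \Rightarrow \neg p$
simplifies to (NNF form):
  $\neg n \vee \neg p$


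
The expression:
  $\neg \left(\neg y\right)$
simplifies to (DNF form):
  $y$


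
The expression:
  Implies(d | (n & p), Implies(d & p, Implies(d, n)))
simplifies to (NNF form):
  n | ~d | ~p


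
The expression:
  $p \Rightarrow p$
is always true.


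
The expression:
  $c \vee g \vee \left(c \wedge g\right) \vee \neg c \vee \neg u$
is always true.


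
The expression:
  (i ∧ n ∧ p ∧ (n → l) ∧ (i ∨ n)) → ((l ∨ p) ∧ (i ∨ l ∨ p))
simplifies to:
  True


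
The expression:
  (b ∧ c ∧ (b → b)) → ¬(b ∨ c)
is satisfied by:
  {c: False, b: False}
  {b: True, c: False}
  {c: True, b: False}


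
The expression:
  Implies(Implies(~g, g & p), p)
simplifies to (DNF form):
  p | ~g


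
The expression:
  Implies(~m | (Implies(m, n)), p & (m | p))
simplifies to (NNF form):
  p | (m & ~n)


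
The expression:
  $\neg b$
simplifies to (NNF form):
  $\neg b$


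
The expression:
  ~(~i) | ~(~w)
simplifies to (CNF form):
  i | w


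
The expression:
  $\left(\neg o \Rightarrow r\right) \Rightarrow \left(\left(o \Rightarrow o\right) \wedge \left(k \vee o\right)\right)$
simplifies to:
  $k \vee o \vee \neg r$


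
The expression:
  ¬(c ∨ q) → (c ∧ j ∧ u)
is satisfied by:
  {q: True, c: True}
  {q: True, c: False}
  {c: True, q: False}


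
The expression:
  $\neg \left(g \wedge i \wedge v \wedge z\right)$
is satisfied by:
  {g: False, v: False, z: False, i: False}
  {i: True, g: False, v: False, z: False}
  {z: True, g: False, v: False, i: False}
  {i: True, z: True, g: False, v: False}
  {v: True, i: False, g: False, z: False}
  {i: True, v: True, g: False, z: False}
  {z: True, v: True, i: False, g: False}
  {i: True, z: True, v: True, g: False}
  {g: True, z: False, v: False, i: False}
  {i: True, g: True, z: False, v: False}
  {z: True, g: True, i: False, v: False}
  {i: True, z: True, g: True, v: False}
  {v: True, g: True, z: False, i: False}
  {i: True, v: True, g: True, z: False}
  {z: True, v: True, g: True, i: False}


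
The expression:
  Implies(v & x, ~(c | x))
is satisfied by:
  {v: False, x: False}
  {x: True, v: False}
  {v: True, x: False}


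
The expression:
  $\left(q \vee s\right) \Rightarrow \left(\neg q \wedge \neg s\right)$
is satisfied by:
  {q: False, s: False}


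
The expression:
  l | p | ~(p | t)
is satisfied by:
  {l: True, p: True, t: False}
  {l: True, p: False, t: False}
  {p: True, l: False, t: False}
  {l: False, p: False, t: False}
  {l: True, t: True, p: True}
  {l: True, t: True, p: False}
  {t: True, p: True, l: False}


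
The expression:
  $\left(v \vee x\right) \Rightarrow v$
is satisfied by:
  {v: True, x: False}
  {x: False, v: False}
  {x: True, v: True}


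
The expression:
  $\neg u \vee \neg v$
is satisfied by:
  {u: False, v: False}
  {v: True, u: False}
  {u: True, v: False}


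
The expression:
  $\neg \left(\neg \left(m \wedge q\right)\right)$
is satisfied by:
  {m: True, q: True}


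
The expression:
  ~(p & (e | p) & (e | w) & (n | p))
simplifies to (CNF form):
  (~e | ~p) & (~p | ~w)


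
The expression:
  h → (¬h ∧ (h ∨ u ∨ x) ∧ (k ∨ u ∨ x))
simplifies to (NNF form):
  ¬h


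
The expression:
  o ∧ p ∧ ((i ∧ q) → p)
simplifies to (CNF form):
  o ∧ p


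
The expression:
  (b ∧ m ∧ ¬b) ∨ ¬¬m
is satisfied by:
  {m: True}


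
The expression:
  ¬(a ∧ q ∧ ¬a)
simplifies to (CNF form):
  True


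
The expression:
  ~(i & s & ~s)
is always true.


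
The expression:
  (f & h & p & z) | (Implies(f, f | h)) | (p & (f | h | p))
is always true.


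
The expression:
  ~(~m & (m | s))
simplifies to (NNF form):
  m | ~s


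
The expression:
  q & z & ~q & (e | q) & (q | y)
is never true.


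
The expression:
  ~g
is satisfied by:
  {g: False}


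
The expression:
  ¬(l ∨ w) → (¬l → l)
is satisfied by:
  {l: True, w: True}
  {l: True, w: False}
  {w: True, l: False}


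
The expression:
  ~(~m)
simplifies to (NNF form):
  m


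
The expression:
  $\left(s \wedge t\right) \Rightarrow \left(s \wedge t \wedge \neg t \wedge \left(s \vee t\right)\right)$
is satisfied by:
  {s: False, t: False}
  {t: True, s: False}
  {s: True, t: False}


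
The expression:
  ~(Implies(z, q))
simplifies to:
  z & ~q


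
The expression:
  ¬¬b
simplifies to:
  b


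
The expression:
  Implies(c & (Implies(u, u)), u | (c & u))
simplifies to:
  u | ~c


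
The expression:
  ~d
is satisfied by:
  {d: False}


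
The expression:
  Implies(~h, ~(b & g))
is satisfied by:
  {h: True, g: False, b: False}
  {g: False, b: False, h: False}
  {b: True, h: True, g: False}
  {b: True, g: False, h: False}
  {h: True, g: True, b: False}
  {g: True, h: False, b: False}
  {b: True, g: True, h: True}


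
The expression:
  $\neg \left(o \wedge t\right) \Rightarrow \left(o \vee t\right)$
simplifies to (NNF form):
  $o \vee t$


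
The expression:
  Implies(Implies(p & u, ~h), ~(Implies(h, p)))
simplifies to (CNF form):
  h & (u | ~p)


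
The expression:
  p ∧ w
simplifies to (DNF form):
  p ∧ w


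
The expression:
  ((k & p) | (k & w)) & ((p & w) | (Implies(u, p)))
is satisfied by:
  {k: True, p: True, w: True, u: False}
  {k: True, p: True, w: False, u: False}
  {k: True, p: True, u: True, w: True}
  {k: True, p: True, u: True, w: False}
  {k: True, w: True, u: False, p: False}


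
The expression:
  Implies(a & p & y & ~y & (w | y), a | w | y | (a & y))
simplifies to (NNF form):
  True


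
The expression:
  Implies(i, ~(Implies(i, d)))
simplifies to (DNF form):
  ~d | ~i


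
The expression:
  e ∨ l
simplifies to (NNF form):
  e ∨ l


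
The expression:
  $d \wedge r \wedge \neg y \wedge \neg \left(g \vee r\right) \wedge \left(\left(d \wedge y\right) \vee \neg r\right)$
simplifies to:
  $\text{False}$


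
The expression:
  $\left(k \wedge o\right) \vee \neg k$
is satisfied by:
  {o: True, k: False}
  {k: False, o: False}
  {k: True, o: True}


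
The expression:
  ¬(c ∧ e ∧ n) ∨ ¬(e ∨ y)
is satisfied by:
  {c: False, n: False, e: False}
  {e: True, c: False, n: False}
  {n: True, c: False, e: False}
  {e: True, n: True, c: False}
  {c: True, e: False, n: False}
  {e: True, c: True, n: False}
  {n: True, c: True, e: False}


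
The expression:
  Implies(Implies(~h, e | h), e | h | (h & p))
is always true.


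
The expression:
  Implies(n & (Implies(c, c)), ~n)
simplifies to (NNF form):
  ~n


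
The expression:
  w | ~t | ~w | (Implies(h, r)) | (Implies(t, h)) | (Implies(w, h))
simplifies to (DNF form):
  True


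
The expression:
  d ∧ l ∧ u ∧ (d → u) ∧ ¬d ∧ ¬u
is never true.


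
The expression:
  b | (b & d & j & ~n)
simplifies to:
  b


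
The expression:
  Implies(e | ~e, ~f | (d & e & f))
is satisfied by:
  {d: True, e: True, f: False}
  {d: True, e: False, f: False}
  {e: True, d: False, f: False}
  {d: False, e: False, f: False}
  {f: True, d: True, e: True}


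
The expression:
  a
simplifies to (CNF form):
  a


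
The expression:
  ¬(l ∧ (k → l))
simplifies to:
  ¬l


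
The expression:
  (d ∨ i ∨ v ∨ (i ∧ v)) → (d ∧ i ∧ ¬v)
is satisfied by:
  {v: False, d: False, i: False}
  {i: True, d: True, v: False}


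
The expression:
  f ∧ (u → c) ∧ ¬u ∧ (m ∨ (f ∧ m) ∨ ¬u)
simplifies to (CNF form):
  f ∧ ¬u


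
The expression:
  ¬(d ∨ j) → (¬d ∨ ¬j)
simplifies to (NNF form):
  True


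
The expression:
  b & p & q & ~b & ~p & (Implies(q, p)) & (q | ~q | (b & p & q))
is never true.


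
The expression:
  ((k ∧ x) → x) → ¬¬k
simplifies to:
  k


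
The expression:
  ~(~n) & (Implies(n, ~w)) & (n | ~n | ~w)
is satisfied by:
  {n: True, w: False}


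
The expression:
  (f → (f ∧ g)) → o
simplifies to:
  o ∨ (f ∧ ¬g)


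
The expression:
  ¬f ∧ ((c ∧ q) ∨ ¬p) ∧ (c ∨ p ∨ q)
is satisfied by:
  {c: True, q: True, f: False, p: False}
  {c: True, f: False, q: False, p: False}
  {q: True, c: False, f: False, p: False}
  {c: True, p: True, q: True, f: False}


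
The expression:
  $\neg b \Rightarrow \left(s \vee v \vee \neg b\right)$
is always true.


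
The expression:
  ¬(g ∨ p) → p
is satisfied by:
  {g: True, p: True}
  {g: True, p: False}
  {p: True, g: False}


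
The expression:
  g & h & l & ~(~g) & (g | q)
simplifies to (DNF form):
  g & h & l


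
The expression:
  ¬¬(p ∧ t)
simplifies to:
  p ∧ t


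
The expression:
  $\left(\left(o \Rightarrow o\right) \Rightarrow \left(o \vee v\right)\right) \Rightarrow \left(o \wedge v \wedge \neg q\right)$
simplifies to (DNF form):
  $\left(v \wedge \neg v\right) \vee \left(\neg o \wedge \neg v\right) \vee \left(o \wedge v \wedge \neg q\right) \vee \left(o \wedge v \wedge \neg v\right) \vee \left(o \wedge \neg o \wedge \neg q\right) \vee \left(o \wedge \neg o \wedge \neg v\right) \vee \left(v \wedge \neg q \wedge \neg v\right) \vee \left(\neg o \wedge \neg q \wedge \neg v\right)$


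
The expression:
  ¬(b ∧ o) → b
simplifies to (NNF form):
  b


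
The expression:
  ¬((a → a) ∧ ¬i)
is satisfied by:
  {i: True}


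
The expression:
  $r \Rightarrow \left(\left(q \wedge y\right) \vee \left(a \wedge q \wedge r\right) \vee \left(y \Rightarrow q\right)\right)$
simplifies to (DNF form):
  $q \vee \neg r \vee \neg y$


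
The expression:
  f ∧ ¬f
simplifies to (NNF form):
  False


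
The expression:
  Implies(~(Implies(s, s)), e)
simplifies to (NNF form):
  True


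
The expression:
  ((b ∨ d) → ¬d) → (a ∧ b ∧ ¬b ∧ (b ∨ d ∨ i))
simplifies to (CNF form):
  d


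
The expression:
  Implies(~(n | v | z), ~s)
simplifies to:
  n | v | z | ~s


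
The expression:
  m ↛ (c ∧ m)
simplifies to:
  m ∧ ¬c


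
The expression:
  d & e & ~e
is never true.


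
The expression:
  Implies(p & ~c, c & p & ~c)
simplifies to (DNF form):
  c | ~p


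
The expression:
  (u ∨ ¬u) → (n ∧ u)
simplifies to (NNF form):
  n ∧ u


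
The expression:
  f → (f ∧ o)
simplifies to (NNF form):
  o ∨ ¬f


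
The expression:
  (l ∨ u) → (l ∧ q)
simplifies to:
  (l ∧ q) ∨ (¬l ∧ ¬u)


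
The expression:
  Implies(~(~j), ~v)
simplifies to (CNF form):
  ~j | ~v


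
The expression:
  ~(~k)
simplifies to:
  k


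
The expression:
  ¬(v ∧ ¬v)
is always true.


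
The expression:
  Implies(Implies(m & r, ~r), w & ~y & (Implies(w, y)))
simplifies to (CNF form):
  m & r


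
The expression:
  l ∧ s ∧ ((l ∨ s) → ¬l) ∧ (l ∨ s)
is never true.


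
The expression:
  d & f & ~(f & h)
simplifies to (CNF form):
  d & f & ~h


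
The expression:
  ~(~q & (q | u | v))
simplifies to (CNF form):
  (q | ~u) & (q | ~v)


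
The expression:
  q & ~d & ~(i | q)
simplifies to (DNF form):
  False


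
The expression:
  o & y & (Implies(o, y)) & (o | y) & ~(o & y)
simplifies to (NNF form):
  False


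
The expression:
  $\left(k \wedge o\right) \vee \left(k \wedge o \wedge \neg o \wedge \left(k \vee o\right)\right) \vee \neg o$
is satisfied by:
  {k: True, o: False}
  {o: False, k: False}
  {o: True, k: True}


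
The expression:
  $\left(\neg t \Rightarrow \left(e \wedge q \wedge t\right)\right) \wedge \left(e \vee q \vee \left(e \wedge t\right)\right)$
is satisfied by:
  {t: True, q: True, e: True}
  {t: True, q: True, e: False}
  {t: True, e: True, q: False}


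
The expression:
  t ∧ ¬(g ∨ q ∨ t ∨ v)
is never true.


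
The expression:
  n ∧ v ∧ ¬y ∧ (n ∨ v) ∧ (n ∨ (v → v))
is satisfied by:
  {n: True, v: True, y: False}


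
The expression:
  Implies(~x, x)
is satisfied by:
  {x: True}


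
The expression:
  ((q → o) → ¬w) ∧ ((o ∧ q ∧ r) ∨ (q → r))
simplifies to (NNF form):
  (q ∨ ¬w) ∧ (r ∨ ¬q) ∧ (¬o ∨ ¬w)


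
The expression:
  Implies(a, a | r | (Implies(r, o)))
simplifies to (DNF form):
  True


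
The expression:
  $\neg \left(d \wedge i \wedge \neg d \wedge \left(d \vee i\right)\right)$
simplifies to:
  $\text{True}$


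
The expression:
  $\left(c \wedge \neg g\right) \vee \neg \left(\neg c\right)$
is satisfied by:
  {c: True}


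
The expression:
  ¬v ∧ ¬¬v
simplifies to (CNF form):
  False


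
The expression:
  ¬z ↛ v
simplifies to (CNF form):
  v ∨ ¬z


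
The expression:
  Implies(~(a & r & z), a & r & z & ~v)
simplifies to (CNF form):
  a & r & z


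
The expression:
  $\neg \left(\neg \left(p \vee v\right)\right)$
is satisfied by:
  {v: True, p: True}
  {v: True, p: False}
  {p: True, v: False}


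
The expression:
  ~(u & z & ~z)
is always true.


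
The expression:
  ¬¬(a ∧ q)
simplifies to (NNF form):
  a ∧ q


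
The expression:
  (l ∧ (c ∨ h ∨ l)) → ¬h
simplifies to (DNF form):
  ¬h ∨ ¬l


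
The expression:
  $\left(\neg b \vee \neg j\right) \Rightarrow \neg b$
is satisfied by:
  {j: True, b: False}
  {b: False, j: False}
  {b: True, j: True}


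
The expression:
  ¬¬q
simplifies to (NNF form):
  q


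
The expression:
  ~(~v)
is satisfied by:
  {v: True}


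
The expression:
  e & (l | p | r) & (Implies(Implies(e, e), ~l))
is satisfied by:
  {r: True, p: True, e: True, l: False}
  {r: True, e: True, l: False, p: False}
  {p: True, e: True, l: False, r: False}


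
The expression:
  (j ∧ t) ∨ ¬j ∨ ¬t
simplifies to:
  True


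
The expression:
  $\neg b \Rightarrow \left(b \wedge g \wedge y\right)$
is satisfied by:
  {b: True}


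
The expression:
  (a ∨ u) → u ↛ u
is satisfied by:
  {u: False, a: False}


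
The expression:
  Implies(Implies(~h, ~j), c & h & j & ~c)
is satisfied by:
  {j: True, h: False}


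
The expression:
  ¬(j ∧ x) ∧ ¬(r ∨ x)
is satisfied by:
  {x: False, r: False}


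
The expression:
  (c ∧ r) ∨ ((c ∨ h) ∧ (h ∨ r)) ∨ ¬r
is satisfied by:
  {c: True, h: True, r: False}
  {c: True, h: False, r: False}
  {h: True, c: False, r: False}
  {c: False, h: False, r: False}
  {r: True, c: True, h: True}
  {r: True, c: True, h: False}
  {r: True, h: True, c: False}


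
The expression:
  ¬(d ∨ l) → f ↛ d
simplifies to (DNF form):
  d ∨ f ∨ l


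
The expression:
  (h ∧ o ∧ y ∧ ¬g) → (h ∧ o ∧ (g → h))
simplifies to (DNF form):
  True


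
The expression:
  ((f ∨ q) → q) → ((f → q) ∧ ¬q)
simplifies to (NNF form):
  ¬q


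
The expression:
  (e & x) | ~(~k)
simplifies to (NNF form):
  k | (e & x)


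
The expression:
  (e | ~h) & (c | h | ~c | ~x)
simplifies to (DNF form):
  e | ~h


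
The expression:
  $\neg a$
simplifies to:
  $\neg a$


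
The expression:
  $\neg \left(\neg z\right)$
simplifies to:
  $z$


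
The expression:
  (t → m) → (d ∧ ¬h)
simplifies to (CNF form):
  (d ∨ t) ∧ (d ∨ ¬m) ∧ (t ∨ ¬h) ∧ (¬h ∨ ¬m)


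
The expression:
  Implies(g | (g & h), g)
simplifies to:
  True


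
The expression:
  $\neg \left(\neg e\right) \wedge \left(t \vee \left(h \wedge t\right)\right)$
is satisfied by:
  {t: True, e: True}


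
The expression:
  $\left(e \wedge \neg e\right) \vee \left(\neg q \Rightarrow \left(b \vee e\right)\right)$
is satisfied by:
  {b: True, q: True, e: True}
  {b: True, q: True, e: False}
  {b: True, e: True, q: False}
  {b: True, e: False, q: False}
  {q: True, e: True, b: False}
  {q: True, e: False, b: False}
  {e: True, q: False, b: False}


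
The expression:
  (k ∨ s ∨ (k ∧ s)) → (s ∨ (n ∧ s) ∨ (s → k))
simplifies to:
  True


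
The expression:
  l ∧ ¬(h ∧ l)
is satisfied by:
  {l: True, h: False}


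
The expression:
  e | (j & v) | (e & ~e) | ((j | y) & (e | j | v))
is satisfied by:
  {y: True, e: True, j: True, v: True}
  {y: True, e: True, j: True, v: False}
  {e: True, j: True, v: True, y: False}
  {e: True, j: True, v: False, y: False}
  {y: True, e: True, v: True, j: False}
  {y: True, e: True, v: False, j: False}
  {e: True, v: True, j: False, y: False}
  {e: True, v: False, j: False, y: False}
  {y: True, j: True, v: True, e: False}
  {y: True, j: True, v: False, e: False}
  {j: True, v: True, e: False, y: False}
  {j: True, e: False, v: False, y: False}
  {y: True, v: True, e: False, j: False}


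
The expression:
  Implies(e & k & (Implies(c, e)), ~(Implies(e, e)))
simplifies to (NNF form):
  ~e | ~k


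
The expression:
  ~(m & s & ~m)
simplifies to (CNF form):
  True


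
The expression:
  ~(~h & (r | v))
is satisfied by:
  {h: True, r: False, v: False}
  {h: True, v: True, r: False}
  {h: True, r: True, v: False}
  {h: True, v: True, r: True}
  {v: False, r: False, h: False}


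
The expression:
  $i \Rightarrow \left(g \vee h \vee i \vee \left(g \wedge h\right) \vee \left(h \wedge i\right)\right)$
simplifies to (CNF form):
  $\text{True}$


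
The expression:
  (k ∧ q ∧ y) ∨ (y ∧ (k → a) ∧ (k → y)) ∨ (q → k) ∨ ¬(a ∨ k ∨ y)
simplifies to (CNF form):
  k ∨ y ∨ ¬a ∨ ¬q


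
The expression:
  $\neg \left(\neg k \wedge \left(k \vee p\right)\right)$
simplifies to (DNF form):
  $k \vee \neg p$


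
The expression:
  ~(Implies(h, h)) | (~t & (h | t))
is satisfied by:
  {h: True, t: False}


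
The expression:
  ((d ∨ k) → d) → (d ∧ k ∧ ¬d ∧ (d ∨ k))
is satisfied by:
  {k: True, d: False}


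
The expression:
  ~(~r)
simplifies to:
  r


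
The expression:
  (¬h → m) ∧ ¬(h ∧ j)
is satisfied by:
  {m: True, j: False, h: False}
  {h: True, m: True, j: False}
  {h: True, j: False, m: False}
  {m: True, j: True, h: False}


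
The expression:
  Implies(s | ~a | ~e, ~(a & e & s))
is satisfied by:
  {s: False, e: False, a: False}
  {a: True, s: False, e: False}
  {e: True, s: False, a: False}
  {a: True, e: True, s: False}
  {s: True, a: False, e: False}
  {a: True, s: True, e: False}
  {e: True, s: True, a: False}


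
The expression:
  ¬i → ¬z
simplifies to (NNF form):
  i ∨ ¬z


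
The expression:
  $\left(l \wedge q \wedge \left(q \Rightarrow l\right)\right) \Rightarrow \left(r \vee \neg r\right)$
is always true.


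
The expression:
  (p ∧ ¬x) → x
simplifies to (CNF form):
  x ∨ ¬p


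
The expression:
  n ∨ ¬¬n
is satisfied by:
  {n: True}


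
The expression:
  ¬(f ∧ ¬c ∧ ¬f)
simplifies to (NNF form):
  True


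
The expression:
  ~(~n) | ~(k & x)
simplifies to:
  n | ~k | ~x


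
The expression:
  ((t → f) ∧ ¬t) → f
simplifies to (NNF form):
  f ∨ t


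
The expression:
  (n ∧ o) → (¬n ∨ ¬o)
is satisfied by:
  {o: False, n: False}
  {n: True, o: False}
  {o: True, n: False}


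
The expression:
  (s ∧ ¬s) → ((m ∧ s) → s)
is always true.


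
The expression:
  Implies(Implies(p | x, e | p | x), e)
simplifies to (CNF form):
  e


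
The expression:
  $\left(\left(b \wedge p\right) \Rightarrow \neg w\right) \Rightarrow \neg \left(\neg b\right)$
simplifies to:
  $b$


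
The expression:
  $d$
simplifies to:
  $d$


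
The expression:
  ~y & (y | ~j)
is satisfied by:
  {y: False, j: False}


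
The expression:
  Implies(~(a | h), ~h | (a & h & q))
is always true.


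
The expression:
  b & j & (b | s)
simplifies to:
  b & j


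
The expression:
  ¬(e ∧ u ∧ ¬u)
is always true.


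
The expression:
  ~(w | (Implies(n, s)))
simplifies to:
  n & ~s & ~w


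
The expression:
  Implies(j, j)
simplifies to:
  True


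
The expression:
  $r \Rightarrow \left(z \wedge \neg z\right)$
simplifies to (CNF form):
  $\neg r$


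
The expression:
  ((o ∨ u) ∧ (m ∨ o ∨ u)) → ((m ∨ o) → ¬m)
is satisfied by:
  {u: False, m: False, o: False}
  {o: True, u: False, m: False}
  {u: True, o: False, m: False}
  {o: True, u: True, m: False}
  {m: True, o: False, u: False}


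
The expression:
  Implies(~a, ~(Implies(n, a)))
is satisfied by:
  {n: True, a: True}
  {n: True, a: False}
  {a: True, n: False}


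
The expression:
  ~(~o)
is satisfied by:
  {o: True}


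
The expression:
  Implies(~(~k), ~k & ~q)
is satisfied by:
  {k: False}


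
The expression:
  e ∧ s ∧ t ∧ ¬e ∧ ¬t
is never true.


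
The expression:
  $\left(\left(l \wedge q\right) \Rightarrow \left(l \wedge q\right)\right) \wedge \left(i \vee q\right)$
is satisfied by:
  {i: True, q: True}
  {i: True, q: False}
  {q: True, i: False}


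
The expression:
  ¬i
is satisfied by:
  {i: False}


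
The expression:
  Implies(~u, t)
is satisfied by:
  {t: True, u: True}
  {t: True, u: False}
  {u: True, t: False}


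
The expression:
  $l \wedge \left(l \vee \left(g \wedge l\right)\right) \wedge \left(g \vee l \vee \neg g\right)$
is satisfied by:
  {l: True}


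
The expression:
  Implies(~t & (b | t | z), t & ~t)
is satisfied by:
  {t: True, b: False, z: False}
  {t: True, z: True, b: False}
  {t: True, b: True, z: False}
  {t: True, z: True, b: True}
  {z: False, b: False, t: False}


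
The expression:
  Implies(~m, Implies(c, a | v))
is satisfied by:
  {a: True, m: True, v: True, c: False}
  {a: True, m: True, c: False, v: False}
  {a: True, v: True, c: False, m: False}
  {a: True, c: False, v: False, m: False}
  {m: True, v: True, c: False, a: False}
  {m: True, c: False, v: False, a: False}
  {v: True, m: False, c: False, a: False}
  {m: False, c: False, v: False, a: False}
  {m: True, a: True, c: True, v: True}
  {m: True, a: True, c: True, v: False}
  {a: True, c: True, v: True, m: False}
  {a: True, c: True, m: False, v: False}
  {v: True, c: True, m: True, a: False}
  {c: True, m: True, a: False, v: False}
  {c: True, v: True, a: False, m: False}


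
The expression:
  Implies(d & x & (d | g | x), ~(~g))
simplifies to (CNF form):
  g | ~d | ~x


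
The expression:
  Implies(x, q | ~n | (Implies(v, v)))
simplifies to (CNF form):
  True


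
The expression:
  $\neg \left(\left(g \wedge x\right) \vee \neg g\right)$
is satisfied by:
  {g: True, x: False}


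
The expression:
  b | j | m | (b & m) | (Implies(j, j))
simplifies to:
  True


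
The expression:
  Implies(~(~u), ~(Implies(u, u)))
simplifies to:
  ~u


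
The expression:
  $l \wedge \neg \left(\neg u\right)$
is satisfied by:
  {u: True, l: True}


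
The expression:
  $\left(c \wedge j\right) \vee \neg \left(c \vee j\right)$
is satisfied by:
  {j: False, c: False}
  {c: True, j: True}


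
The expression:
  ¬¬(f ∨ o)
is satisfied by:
  {o: True, f: True}
  {o: True, f: False}
  {f: True, o: False}


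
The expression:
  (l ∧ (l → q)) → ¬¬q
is always true.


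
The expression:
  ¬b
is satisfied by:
  {b: False}


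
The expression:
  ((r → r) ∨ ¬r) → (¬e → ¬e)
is always true.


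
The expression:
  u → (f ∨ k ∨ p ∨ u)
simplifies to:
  True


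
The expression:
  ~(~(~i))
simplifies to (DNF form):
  ~i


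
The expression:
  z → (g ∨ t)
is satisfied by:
  {t: True, g: True, z: False}
  {t: True, g: False, z: False}
  {g: True, t: False, z: False}
  {t: False, g: False, z: False}
  {t: True, z: True, g: True}
  {t: True, z: True, g: False}
  {z: True, g: True, t: False}


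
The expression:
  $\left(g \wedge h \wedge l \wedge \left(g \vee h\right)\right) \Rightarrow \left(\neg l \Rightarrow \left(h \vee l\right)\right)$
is always true.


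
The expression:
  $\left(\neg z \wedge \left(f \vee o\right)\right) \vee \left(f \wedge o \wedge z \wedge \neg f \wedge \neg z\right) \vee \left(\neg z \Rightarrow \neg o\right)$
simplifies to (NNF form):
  $\text{True}$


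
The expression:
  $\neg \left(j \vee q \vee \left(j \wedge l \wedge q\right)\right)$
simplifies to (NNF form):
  $\neg j \wedge \neg q$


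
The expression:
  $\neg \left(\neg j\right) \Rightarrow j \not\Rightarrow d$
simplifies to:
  $\neg d \vee \neg j$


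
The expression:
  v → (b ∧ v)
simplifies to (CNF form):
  b ∨ ¬v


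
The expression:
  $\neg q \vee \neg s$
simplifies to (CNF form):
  $\neg q \vee \neg s$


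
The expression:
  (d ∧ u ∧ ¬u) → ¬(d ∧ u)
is always true.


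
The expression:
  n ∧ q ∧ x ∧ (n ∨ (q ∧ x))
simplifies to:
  n ∧ q ∧ x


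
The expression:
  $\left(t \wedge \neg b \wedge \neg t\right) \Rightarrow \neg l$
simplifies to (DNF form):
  $\text{True}$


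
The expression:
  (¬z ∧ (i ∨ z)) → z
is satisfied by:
  {z: True, i: False}
  {i: False, z: False}
  {i: True, z: True}


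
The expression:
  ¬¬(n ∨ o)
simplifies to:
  n ∨ o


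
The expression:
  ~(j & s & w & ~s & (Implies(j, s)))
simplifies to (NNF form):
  True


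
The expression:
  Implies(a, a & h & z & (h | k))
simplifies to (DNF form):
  ~a | (h & z)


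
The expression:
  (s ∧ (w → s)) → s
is always true.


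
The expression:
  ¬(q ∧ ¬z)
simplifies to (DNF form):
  z ∨ ¬q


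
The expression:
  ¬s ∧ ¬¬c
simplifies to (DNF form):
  c ∧ ¬s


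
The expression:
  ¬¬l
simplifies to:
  l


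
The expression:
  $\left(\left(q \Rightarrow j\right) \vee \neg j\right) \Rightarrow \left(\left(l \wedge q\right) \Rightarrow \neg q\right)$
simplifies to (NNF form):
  $\neg l \vee \neg q$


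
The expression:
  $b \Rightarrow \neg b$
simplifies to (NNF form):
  $\neg b$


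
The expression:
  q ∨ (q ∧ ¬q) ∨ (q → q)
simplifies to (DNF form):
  True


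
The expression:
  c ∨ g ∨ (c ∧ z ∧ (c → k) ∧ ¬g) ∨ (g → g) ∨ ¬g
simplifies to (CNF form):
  True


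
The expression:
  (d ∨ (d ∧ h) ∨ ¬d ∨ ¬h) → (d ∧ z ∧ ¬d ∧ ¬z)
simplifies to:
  False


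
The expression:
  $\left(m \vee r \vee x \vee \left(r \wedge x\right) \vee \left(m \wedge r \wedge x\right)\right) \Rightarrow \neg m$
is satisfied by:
  {m: False}


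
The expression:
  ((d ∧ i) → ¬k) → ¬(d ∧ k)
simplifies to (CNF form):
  i ∨ ¬d ∨ ¬k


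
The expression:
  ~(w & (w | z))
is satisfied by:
  {w: False}


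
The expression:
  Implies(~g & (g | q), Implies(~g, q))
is always true.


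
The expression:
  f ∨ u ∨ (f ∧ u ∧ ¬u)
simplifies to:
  f ∨ u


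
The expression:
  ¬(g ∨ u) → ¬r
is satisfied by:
  {g: True, u: True, r: False}
  {g: True, u: False, r: False}
  {u: True, g: False, r: False}
  {g: False, u: False, r: False}
  {r: True, g: True, u: True}
  {r: True, g: True, u: False}
  {r: True, u: True, g: False}


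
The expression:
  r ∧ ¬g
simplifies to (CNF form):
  r ∧ ¬g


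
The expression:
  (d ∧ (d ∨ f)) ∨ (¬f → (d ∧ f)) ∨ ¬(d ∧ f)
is always true.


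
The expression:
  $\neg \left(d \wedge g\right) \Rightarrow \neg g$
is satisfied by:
  {d: True, g: False}
  {g: False, d: False}
  {g: True, d: True}


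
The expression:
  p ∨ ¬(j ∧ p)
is always true.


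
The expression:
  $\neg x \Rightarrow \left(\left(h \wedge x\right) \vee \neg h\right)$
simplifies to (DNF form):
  $x \vee \neg h$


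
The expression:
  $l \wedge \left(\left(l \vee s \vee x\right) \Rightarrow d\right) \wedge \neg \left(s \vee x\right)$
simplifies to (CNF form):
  $d \wedge l \wedge \neg s \wedge \neg x$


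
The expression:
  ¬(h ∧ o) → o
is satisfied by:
  {o: True}


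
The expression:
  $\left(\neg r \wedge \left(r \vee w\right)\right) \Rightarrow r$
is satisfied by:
  {r: True, w: False}
  {w: False, r: False}
  {w: True, r: True}


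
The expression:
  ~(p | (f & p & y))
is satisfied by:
  {p: False}


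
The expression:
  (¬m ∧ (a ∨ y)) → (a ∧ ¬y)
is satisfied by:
  {m: True, y: False}
  {y: False, m: False}
  {y: True, m: True}


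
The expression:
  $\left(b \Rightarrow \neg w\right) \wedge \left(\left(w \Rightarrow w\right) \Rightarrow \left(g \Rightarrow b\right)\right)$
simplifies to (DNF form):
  $\left(b \wedge \neg w\right) \vee \left(\neg b \wedge \neg g\right)$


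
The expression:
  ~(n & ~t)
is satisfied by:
  {t: True, n: False}
  {n: False, t: False}
  {n: True, t: True}


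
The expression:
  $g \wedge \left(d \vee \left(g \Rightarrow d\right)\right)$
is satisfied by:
  {d: True, g: True}


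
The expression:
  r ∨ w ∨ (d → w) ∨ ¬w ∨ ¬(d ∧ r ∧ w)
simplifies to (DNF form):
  True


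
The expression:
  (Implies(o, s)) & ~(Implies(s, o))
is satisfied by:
  {s: True, o: False}


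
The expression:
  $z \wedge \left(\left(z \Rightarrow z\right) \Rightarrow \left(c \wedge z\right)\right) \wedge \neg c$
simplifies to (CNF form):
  $\text{False}$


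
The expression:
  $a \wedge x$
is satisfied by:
  {a: True, x: True}


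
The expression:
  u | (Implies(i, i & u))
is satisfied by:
  {u: True, i: False}
  {i: False, u: False}
  {i: True, u: True}


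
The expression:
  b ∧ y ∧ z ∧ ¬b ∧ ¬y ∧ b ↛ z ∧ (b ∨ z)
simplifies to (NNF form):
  False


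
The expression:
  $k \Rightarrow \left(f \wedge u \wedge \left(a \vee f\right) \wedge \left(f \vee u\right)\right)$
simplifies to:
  $\left(f \wedge u\right) \vee \neg k$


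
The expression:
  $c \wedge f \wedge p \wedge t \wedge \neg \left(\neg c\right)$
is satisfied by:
  {t: True, c: True, p: True, f: True}


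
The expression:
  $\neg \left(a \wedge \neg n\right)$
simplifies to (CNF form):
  $n \vee \neg a$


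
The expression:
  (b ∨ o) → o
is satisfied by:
  {o: True, b: False}
  {b: False, o: False}
  {b: True, o: True}


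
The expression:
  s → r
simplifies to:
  r ∨ ¬s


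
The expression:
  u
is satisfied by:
  {u: True}


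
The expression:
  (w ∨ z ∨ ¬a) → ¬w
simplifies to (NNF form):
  ¬w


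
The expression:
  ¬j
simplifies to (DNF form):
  ¬j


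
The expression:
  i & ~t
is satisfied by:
  {i: True, t: False}


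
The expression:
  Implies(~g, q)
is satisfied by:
  {q: True, g: True}
  {q: True, g: False}
  {g: True, q: False}


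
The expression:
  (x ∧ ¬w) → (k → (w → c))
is always true.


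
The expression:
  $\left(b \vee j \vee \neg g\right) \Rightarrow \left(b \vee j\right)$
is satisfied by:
  {b: True, g: True, j: True}
  {b: True, g: True, j: False}
  {b: True, j: True, g: False}
  {b: True, j: False, g: False}
  {g: True, j: True, b: False}
  {g: True, j: False, b: False}
  {j: True, g: False, b: False}


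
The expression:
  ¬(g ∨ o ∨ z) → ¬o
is always true.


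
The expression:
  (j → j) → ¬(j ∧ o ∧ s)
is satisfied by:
  {s: False, o: False, j: False}
  {j: True, s: False, o: False}
  {o: True, s: False, j: False}
  {j: True, o: True, s: False}
  {s: True, j: False, o: False}
  {j: True, s: True, o: False}
  {o: True, s: True, j: False}


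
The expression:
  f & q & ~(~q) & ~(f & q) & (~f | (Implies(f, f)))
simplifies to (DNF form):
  False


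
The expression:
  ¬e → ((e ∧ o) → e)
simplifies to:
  True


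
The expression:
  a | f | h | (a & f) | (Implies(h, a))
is always true.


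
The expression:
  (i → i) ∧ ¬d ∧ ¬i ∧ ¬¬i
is never true.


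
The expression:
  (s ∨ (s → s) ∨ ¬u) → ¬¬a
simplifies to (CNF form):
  a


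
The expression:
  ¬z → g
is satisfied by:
  {z: True, g: True}
  {z: True, g: False}
  {g: True, z: False}


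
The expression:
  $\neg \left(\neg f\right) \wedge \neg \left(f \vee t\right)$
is never true.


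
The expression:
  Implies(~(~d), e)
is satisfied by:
  {e: True, d: False}
  {d: False, e: False}
  {d: True, e: True}


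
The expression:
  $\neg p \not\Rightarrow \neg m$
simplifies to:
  $m \wedge \neg p$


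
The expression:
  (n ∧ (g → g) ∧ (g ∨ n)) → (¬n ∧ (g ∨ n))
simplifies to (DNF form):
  ¬n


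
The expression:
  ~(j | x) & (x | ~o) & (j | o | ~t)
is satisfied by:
  {x: False, o: False, t: False, j: False}


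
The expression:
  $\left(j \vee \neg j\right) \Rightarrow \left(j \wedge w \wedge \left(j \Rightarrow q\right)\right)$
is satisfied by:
  {j: True, w: True, q: True}


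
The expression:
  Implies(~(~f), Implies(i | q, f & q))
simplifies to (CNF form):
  q | ~f | ~i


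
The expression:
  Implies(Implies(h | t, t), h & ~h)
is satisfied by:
  {h: True, t: False}


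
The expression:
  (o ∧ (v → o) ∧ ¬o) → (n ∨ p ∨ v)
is always true.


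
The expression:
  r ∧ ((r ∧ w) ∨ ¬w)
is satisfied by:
  {r: True}


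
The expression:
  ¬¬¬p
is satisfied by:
  {p: False}


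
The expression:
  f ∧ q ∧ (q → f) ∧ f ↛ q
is never true.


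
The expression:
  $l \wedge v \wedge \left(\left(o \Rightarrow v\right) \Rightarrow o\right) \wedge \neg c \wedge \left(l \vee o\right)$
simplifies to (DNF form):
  $l \wedge o \wedge v \wedge \neg c$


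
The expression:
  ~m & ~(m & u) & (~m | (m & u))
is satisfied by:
  {m: False}


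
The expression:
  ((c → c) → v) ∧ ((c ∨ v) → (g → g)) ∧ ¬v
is never true.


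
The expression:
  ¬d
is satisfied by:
  {d: False}


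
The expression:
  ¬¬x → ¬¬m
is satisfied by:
  {m: True, x: False}
  {x: False, m: False}
  {x: True, m: True}


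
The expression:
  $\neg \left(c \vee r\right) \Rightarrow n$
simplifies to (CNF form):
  $c \vee n \vee r$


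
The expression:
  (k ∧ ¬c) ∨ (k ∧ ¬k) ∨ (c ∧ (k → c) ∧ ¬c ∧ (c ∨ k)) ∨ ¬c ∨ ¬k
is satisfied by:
  {k: False, c: False}
  {c: True, k: False}
  {k: True, c: False}


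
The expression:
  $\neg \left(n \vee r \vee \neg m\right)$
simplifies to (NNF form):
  $m \wedge \neg n \wedge \neg r$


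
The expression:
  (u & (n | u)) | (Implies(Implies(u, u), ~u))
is always true.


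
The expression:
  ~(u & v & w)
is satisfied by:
  {w: False, v: False, u: False}
  {u: True, w: False, v: False}
  {v: True, w: False, u: False}
  {u: True, v: True, w: False}
  {w: True, u: False, v: False}
  {u: True, w: True, v: False}
  {v: True, w: True, u: False}


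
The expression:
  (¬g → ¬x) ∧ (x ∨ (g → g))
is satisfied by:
  {g: True, x: False}
  {x: False, g: False}
  {x: True, g: True}


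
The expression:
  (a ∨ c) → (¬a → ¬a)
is always true.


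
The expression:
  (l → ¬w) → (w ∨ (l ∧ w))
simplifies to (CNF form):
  w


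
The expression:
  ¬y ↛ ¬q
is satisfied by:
  {q: True, y: False}


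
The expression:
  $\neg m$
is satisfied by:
  {m: False}
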